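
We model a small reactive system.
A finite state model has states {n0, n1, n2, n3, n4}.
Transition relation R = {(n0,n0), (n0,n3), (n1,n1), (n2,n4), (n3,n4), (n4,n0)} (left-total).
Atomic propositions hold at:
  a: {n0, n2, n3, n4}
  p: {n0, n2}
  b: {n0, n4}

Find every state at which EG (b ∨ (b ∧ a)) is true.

{n0, n4}

Sat(b ∧ a) = {n0, n4}
Sat(b ∨ (b ∧ a)) = {n0, n4}
EG (b ∨ (b ∧ a)): greatest fixpoint, start Z0 = {n0, n4}, keep only states in Sat with some successor in Z. Already a fixed point.
Sat(EG (b ∨ (b ∧ a))) = {n0, n4}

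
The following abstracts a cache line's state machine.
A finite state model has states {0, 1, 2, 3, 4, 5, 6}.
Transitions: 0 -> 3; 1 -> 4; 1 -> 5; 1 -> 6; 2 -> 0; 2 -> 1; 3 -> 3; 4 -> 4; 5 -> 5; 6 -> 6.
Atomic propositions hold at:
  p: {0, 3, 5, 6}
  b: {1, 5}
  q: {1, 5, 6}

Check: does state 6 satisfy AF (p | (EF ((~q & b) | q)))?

Yes

Sat(~q) = {0, 2, 3, 4}
Sat(~q & b) = ∅
Sat((~q & b) | q) = {1, 5, 6}
EF ((~q & b) | q): least fixpoint, start Z0 = {1, 5, 6}, add states with some successor in Z. Z1 = {1, 2, 5, 6}; fixed.
Sat(EF ((~q & b) | q)) = {1, 2, 5, 6}
Sat(p | (EF ((~q & b) | q))) = {0, 1, 2, 3, 5, 6}
AF (p | (EF ((~q & b) | q))): least fixpoint, start Z0 = {0, 1, 2, 3, 5, 6}, add states with every successor in Z. Already a fixed point.
Sat(AF (p | (EF ((~q & b) | q)))) = {0, 1, 2, 3, 5, 6}
6 ∈ Sat(AF (p | (EF ((~q & b) | q)))) = {0, 1, 2, 3, 5, 6}, so the formula holds at 6.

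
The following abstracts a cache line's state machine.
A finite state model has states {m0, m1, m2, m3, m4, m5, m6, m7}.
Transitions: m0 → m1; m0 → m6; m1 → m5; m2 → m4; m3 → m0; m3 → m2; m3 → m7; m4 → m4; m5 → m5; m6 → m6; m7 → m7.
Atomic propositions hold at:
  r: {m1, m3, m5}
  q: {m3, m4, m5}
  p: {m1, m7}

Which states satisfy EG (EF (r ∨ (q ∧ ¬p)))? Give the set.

{m0, m1, m2, m3, m4, m5}

Sat(¬p) = {m0, m2, m3, m4, m5, m6}
Sat(q ∧ ¬p) = {m3, m4, m5}
Sat(r ∨ (q ∧ ¬p)) = {m1, m3, m4, m5}
EF (r ∨ (q ∧ ¬p)): least fixpoint, start Z0 = {m1, m3, m4, m5}, add states with some successor in Z. Z1 = {m0, m1, m2, m3, m4, m5}; fixed.
Sat(EF (r ∨ (q ∧ ¬p))) = {m0, m1, m2, m3, m4, m5}
EG (EF (r ∨ (q ∧ ¬p))): greatest fixpoint, start Z0 = {m0, m1, m2, m3, m4, m5}, keep only states in Sat with some successor in Z. Already a fixed point.
Sat(EG (EF (r ∨ (q ∧ ¬p)))) = {m0, m1, m2, m3, m4, m5}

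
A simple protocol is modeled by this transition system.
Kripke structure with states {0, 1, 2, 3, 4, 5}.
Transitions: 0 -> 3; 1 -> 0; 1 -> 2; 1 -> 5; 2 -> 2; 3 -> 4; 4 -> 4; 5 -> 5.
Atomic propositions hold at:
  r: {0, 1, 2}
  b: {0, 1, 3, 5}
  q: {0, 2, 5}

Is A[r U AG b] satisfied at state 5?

AG b: greatest fixpoint, start Z0 = {0, 1, 3, 5}, keep only states in Sat with every successor in Z. Z1 = {0, 5}; Z2 = {5}; fixed.
Sat(AG b) = {5}
A[r U AG b]: least fixpoint, start Z0 = Sat(AG b) = {5}, add states in Sat(r) with every successor in Z. Already a fixed point.
Sat(A[r U AG b]) = {5}
5 ∈ Sat(A[r U AG b]) = {5}, so the formula holds at 5.

Yes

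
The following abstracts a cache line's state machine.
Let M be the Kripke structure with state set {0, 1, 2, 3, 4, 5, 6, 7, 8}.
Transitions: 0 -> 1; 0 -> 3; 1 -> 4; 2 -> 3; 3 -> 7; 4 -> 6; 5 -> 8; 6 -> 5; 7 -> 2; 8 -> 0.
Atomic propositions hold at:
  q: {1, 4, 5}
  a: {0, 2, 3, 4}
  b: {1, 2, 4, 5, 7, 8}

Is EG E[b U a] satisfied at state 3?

E[b U a]: least fixpoint, start Z0 = Sat(a) = {0, 2, 3, 4}, add states in Sat(b) with some successor in Z. Z1 = {0, 1, 2, 3, 4, 7, 8}; Z2 = {0, 1, 2, 3, 4, 5, 7, 8}; fixed.
Sat(E[b U a]) = {0, 1, 2, 3, 4, 5, 7, 8}
EG E[b U a]: greatest fixpoint, start Z0 = {0, 1, 2, 3, 4, 5, 7, 8}, keep only states in Sat with some successor in Z. Z1 = {0, 1, 2, 3, 5, 7, 8}; Z2 = {0, 2, 3, 5, 7, 8}; fixed.
Sat(EG E[b U a]) = {0, 2, 3, 5, 7, 8}
3 ∈ Sat(EG E[b U a]) = {0, 2, 3, 5, 7, 8}, so the formula holds at 3.

Yes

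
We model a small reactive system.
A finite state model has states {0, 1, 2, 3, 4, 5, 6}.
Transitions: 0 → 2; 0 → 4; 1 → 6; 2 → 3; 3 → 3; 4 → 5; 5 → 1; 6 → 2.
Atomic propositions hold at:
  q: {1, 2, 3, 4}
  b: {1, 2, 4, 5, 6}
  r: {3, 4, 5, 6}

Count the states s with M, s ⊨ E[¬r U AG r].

3

Sat(¬r) = {0, 1, 2}
AG r: greatest fixpoint, start Z0 = {3, 4, 5, 6}, keep only states in Sat with every successor in Z. Z1 = {3, 4}; Z2 = {3}; fixed.
Sat(AG r) = {3}
E[¬r U AG r]: least fixpoint, start Z0 = Sat(AG r) = {3}, add states in Sat(¬r) with some successor in Z. Z1 = {2, 3}; Z2 = {0, 2, 3}; fixed.
Sat(E[¬r U AG r]) = {0, 2, 3}
|Sat(E[¬r U AG r])| = |{0, 2, 3}| = 3.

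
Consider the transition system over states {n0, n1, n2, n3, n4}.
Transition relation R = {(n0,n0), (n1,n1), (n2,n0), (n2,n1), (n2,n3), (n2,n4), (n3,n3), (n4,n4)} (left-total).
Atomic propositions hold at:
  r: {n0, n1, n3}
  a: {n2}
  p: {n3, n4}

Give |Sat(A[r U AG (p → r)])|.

3

Sat(p → r) = {n0, n1, n2, n3}
AG (p → r): greatest fixpoint, start Z0 = {n0, n1, n2, n3}, keep only states in Sat with every successor in Z. Z1 = {n0, n1, n3}; fixed.
Sat(AG (p → r)) = {n0, n1, n3}
A[r U AG (p → r)]: least fixpoint, start Z0 = Sat(AG (p → r)) = {n0, n1, n3}, add states in Sat(r) with every successor in Z. Already a fixed point.
Sat(A[r U AG (p → r)]) = {n0, n1, n3}
|Sat(A[r U AG (p → r)])| = |{n0, n1, n3}| = 3.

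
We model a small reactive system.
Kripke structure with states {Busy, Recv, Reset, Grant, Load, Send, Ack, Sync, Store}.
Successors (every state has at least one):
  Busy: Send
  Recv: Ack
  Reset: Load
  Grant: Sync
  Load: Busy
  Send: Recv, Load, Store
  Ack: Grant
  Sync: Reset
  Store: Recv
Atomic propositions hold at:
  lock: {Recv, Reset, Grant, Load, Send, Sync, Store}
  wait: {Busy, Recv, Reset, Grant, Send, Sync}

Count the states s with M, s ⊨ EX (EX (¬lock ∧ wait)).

Sat(¬lock) = {Busy, Ack}
Sat(¬lock ∧ wait) = {Busy}
Sat(EX (¬lock ∧ wait)) = {s : some successor in {Busy}} = {Load}
Sat(EX (EX (¬lock ∧ wait))) = {s : some successor in {Load}} = {Reset, Send}
|Sat(EX (EX (¬lock ∧ wait)))| = |{Reset, Send}| = 2.

2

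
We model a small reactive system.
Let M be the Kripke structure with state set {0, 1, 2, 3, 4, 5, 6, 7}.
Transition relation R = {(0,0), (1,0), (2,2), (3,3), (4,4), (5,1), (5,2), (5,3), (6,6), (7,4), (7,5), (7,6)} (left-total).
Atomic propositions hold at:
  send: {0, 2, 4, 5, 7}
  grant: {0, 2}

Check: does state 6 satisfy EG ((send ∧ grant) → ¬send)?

Sat(send ∧ grant) = {0, 2}
Sat(¬send) = {1, 3, 6}
Sat((send ∧ grant) → ¬send) = {1, 3, 4, 5, 6, 7}
EG ((send ∧ grant) → ¬send): greatest fixpoint, start Z0 = {1, 3, 4, 5, 6, 7}, keep only states in Sat with some successor in Z. Z1 = {3, 4, 5, 6, 7}; fixed.
Sat(EG ((send ∧ grant) → ¬send)) = {3, 4, 5, 6, 7}
6 ∈ Sat(EG ((send ∧ grant) → ¬send)) = {3, 4, 5, 6, 7}, so the formula holds at 6.

Yes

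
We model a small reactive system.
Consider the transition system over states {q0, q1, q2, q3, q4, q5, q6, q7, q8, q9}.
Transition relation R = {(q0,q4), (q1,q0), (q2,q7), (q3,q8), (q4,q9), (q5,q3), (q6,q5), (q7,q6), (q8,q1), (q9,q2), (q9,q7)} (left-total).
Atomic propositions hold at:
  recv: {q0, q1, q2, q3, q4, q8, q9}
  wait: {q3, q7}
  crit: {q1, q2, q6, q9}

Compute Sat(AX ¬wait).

{q0, q1, q3, q4, q6, q7, q8}

Sat(¬wait) = {q0, q1, q2, q4, q5, q6, q8, q9}
Sat(AX ¬wait) = {s : every successor in {q0, q1, q2, q4, q5, q6, q8, q9}} = {q0, q1, q3, q4, q6, q7, q8}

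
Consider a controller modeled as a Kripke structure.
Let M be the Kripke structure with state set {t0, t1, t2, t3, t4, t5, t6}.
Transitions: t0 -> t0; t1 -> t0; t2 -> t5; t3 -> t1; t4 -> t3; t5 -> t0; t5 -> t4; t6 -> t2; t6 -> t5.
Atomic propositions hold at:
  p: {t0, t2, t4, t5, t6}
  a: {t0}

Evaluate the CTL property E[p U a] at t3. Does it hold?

No

E[p U a]: least fixpoint, start Z0 = Sat(a) = {t0}, add states in Sat(p) with some successor in Z. Z1 = {t0, t5}; Z2 = {t0, t2, t5, t6}; fixed.
Sat(E[p U a]) = {t0, t2, t5, t6}
t3 ∉ Sat(E[p U a]) = {t0, t2, t5, t6}, so the formula does not hold at t3.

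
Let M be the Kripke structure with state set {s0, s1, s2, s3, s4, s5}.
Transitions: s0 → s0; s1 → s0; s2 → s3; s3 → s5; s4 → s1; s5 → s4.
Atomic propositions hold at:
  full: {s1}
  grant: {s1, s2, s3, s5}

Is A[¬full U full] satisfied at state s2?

Yes

Sat(¬full) = {s0, s2, s3, s4, s5}
A[¬full U full]: least fixpoint, start Z0 = Sat(full) = {s1}, add states in Sat(¬full) with every successor in Z. Z1 = {s1, s4}; Z2 = {s1, s4, s5}; Z3 = {s1, s3, s4, s5}; Z4 = {s1, s2, s3, s4, s5}; fixed.
Sat(A[¬full U full]) = {s1, s2, s3, s4, s5}
s2 ∈ Sat(A[¬full U full]) = {s1, s2, s3, s4, s5}, so the formula holds at s2.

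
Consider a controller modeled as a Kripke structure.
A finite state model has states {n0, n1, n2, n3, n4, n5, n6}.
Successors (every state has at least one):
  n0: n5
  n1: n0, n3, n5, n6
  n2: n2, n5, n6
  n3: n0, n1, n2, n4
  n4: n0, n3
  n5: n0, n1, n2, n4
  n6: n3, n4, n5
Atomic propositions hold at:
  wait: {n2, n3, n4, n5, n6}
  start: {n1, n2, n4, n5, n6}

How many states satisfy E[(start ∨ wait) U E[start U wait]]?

6

Sat(start ∨ wait) = {n1, n2, n3, n4, n5, n6}
E[start U wait]: least fixpoint, start Z0 = Sat(wait) = {n2, n3, n4, n5, n6}, add states in Sat(start) with some successor in Z. Z1 = {n1, n2, n3, n4, n5, n6}; fixed.
Sat(E[start U wait]) = {n1, n2, n3, n4, n5, n6}
E[(start ∨ wait) U E[start U wait]]: least fixpoint, start Z0 = Sat(E[start U wait]) = {n1, n2, n3, n4, n5, n6}, add states in Sat(start ∨ wait) with some successor in Z. Already a fixed point.
Sat(E[(start ∨ wait) U E[start U wait]]) = {n1, n2, n3, n4, n5, n6}
|Sat(E[(start ∨ wait) U E[start U wait]])| = |{n1, n2, n3, n4, n5, n6}| = 6.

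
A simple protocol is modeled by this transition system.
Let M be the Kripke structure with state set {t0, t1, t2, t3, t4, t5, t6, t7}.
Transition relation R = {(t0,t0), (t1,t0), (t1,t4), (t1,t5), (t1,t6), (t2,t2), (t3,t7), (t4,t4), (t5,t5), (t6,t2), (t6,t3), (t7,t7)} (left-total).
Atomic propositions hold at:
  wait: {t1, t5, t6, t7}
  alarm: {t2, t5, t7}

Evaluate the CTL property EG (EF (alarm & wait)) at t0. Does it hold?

Sat(alarm & wait) = {t5, t7}
EF (alarm & wait): least fixpoint, start Z0 = {t5, t7}, add states with some successor in Z. Z1 = {t1, t3, t5, t7}; Z2 = {t1, t3, t5, t6, t7}; fixed.
Sat(EF (alarm & wait)) = {t1, t3, t5, t6, t7}
EG (EF (alarm & wait)): greatest fixpoint, start Z0 = {t1, t3, t5, t6, t7}, keep only states in Sat with some successor in Z. Already a fixed point.
Sat(EG (EF (alarm & wait))) = {t1, t3, t5, t6, t7}
t0 ∉ Sat(EG (EF (alarm & wait))) = {t1, t3, t5, t6, t7}, so the formula does not hold at t0.

No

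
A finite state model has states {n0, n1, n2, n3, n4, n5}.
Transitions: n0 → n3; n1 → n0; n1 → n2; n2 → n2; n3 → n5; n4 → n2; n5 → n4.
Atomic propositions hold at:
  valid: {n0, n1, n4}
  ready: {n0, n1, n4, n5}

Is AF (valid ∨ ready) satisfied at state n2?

No

Sat(valid ∨ ready) = {n0, n1, n4, n5}
AF (valid ∨ ready): least fixpoint, start Z0 = {n0, n1, n4, n5}, add states with every successor in Z. Z1 = {n0, n1, n3, n4, n5}; fixed.
Sat(AF (valid ∨ ready)) = {n0, n1, n3, n4, n5}
n2 ∉ Sat(AF (valid ∨ ready)) = {n0, n1, n3, n4, n5}, so the formula does not hold at n2.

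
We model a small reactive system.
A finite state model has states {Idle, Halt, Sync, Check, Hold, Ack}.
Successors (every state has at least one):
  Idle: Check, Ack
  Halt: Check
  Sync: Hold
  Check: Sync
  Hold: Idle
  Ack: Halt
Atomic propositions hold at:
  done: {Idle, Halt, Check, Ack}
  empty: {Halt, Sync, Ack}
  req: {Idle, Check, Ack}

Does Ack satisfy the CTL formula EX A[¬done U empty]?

Sat(¬done) = {Sync, Hold}
A[¬done U empty]: least fixpoint, start Z0 = Sat(empty) = {Halt, Sync, Ack}, add states in Sat(¬done) with every successor in Z. Already a fixed point.
Sat(A[¬done U empty]) = {Halt, Sync, Ack}
Sat(EX A[¬done U empty]) = {s : some successor in {Halt, Sync, Ack}} = {Idle, Check, Ack}
Ack ∈ Sat(EX A[¬done U empty]) = {Idle, Check, Ack}, so the formula holds at Ack.

Yes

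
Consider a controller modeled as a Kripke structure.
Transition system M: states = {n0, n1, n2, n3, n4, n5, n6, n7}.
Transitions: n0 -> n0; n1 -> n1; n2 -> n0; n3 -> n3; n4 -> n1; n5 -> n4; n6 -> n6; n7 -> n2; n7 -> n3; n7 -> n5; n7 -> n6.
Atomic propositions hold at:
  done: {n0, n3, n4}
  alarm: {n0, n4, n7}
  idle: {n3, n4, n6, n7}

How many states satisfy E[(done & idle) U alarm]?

Sat(done & idle) = {n3, n4}
E[(done & idle) U alarm]: least fixpoint, start Z0 = Sat(alarm) = {n0, n4, n7}, add states in Sat(done & idle) with some successor in Z. Already a fixed point.
Sat(E[(done & idle) U alarm]) = {n0, n4, n7}
|Sat(E[(done & idle) U alarm])| = |{n0, n4, n7}| = 3.

3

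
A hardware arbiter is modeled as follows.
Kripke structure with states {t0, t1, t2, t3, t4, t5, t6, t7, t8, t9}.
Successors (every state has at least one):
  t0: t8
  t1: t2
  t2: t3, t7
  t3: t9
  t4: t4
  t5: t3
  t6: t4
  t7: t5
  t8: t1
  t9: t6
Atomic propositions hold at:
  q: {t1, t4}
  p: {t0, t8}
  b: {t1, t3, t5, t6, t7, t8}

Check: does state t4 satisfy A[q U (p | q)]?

Yes

Sat(p | q) = {t0, t1, t4, t8}
A[q U (p | q)]: least fixpoint, start Z0 = Sat((p | q)) = {t0, t1, t4, t8}, add states in Sat(q) with every successor in Z. Already a fixed point.
Sat(A[q U (p | q)]) = {t0, t1, t4, t8}
t4 ∈ Sat(A[q U (p | q)]) = {t0, t1, t4, t8}, so the formula holds at t4.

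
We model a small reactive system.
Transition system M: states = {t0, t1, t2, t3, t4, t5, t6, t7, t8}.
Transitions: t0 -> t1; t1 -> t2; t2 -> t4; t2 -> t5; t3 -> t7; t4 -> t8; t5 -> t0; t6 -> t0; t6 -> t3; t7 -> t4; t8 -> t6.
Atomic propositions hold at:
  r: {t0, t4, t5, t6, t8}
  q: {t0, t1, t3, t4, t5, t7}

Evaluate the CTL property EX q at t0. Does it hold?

Sat(EX q) = {s : some successor in {t0, t1, t3, t4, t5, t7}} = {t0, t2, t3, t5, t6, t7}
t0 ∈ Sat(EX q) = {t0, t2, t3, t5, t6, t7}, so the formula holds at t0.

Yes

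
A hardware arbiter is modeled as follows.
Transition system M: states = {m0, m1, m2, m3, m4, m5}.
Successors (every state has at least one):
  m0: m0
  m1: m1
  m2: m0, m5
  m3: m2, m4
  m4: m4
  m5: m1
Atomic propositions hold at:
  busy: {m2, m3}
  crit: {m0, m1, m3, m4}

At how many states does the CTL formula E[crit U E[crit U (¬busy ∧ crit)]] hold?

Sat(¬busy) = {m0, m1, m4, m5}
Sat(¬busy ∧ crit) = {m0, m1, m4}
E[crit U (¬busy ∧ crit)]: least fixpoint, start Z0 = Sat((¬busy ∧ crit)) = {m0, m1, m4}, add states in Sat(crit) with some successor in Z. Z1 = {m0, m1, m3, m4}; fixed.
Sat(E[crit U (¬busy ∧ crit)]) = {m0, m1, m3, m4}
E[crit U E[crit U (¬busy ∧ crit)]]: least fixpoint, start Z0 = Sat(E[crit U (¬busy ∧ crit)]) = {m0, m1, m3, m4}, add states in Sat(crit) with some successor in Z. Already a fixed point.
Sat(E[crit U E[crit U (¬busy ∧ crit)]]) = {m0, m1, m3, m4}
|Sat(E[crit U E[crit U (¬busy ∧ crit)]])| = |{m0, m1, m3, m4}| = 4.

4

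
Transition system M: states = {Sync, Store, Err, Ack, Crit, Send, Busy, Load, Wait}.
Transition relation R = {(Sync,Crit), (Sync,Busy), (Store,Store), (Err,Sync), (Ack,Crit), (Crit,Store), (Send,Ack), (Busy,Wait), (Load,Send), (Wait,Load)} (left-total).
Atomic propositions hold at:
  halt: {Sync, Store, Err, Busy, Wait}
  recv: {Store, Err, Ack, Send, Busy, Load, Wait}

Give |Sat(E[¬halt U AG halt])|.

5

Sat(¬halt) = {Ack, Crit, Send, Load}
AG halt: greatest fixpoint, start Z0 = {Sync, Store, Err, Busy, Wait}, keep only states in Sat with every successor in Z. Z1 = {Store, Err, Busy}; Z2 = {Store}; fixed.
Sat(AG halt) = {Store}
E[¬halt U AG halt]: least fixpoint, start Z0 = Sat(AG halt) = {Store}, add states in Sat(¬halt) with some successor in Z. Z1 = {Store, Crit}; Z2 = {Store, Ack, Crit}; Z3 = {Store, Ack, Crit, Send}; Z4 = {Store, Ack, Crit, Send, Load}; fixed.
Sat(E[¬halt U AG halt]) = {Store, Ack, Crit, Send, Load}
|Sat(E[¬halt U AG halt])| = |{Store, Ack, Crit, Send, Load}| = 5.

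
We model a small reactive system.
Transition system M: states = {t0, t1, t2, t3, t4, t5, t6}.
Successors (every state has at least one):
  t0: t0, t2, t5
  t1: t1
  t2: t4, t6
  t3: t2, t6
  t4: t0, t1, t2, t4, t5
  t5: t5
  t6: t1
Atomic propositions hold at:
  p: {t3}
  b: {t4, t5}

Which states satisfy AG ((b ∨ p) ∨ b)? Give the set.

{t5}

Sat(b ∨ p) = {t3, t4, t5}
Sat((b ∨ p) ∨ b) = {t3, t4, t5}
AG ((b ∨ p) ∨ b): greatest fixpoint, start Z0 = {t3, t4, t5}, keep only states in Sat with every successor in Z. Z1 = {t5}; fixed.
Sat(AG ((b ∨ p) ∨ b)) = {t5}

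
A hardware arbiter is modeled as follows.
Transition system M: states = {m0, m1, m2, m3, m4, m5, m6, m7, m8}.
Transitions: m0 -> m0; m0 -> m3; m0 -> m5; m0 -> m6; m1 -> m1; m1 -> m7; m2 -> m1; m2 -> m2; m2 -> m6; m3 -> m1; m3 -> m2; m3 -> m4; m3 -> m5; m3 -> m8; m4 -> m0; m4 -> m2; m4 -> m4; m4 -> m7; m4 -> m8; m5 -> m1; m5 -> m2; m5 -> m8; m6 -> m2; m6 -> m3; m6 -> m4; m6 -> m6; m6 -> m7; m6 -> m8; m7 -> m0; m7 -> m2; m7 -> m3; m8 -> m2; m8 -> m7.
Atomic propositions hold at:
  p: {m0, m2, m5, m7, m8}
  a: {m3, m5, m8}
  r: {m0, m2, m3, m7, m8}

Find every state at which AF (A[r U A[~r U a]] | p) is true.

Sat(~r) = {m1, m4, m5, m6}
A[~r U a]: least fixpoint, start Z0 = Sat(a) = {m3, m5, m8}, add states in Sat(~r) with every successor in Z. Already a fixed point.
Sat(A[~r U a]) = {m3, m5, m8}
A[r U A[~r U a]]: least fixpoint, start Z0 = Sat(A[~r U a]) = {m3, m5, m8}, add states in Sat(r) with every successor in Z. Already a fixed point.
Sat(A[r U A[~r U a]]) = {m3, m5, m8}
Sat(A[r U A[~r U a]] | p) = {m0, m2, m3, m5, m7, m8}
AF (A[r U A[~r U a]] | p): least fixpoint, start Z0 = {m0, m2, m3, m5, m7, m8}, add states with every successor in Z. Already a fixed point.
Sat(AF (A[r U A[~r U a]] | p)) = {m0, m2, m3, m5, m7, m8}

{m0, m2, m3, m5, m7, m8}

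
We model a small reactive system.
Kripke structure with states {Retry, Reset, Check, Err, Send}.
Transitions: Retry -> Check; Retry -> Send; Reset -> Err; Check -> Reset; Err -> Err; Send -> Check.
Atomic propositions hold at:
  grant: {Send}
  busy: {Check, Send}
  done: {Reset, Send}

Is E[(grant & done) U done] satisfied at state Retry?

Sat(grant & done) = {Send}
E[(grant & done) U done]: least fixpoint, start Z0 = Sat(done) = {Reset, Send}, add states in Sat(grant & done) with some successor in Z. Already a fixed point.
Sat(E[(grant & done) U done]) = {Reset, Send}
Retry ∉ Sat(E[(grant & done) U done]) = {Reset, Send}, so the formula does not hold at Retry.

No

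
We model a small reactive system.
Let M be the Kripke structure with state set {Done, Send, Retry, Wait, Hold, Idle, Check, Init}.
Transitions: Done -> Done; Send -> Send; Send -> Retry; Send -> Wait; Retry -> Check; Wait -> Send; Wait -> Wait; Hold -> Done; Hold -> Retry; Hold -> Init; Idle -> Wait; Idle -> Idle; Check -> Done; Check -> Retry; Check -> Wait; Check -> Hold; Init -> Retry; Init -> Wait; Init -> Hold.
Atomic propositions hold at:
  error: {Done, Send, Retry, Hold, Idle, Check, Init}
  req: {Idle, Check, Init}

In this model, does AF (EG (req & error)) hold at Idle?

Sat(req & error) = {Idle, Check, Init}
EG (req & error): greatest fixpoint, start Z0 = {Idle, Check, Init}, keep only states in Sat with some successor in Z. Z1 = {Idle}; fixed.
Sat(EG (req & error)) = {Idle}
AF (EG (req & error)): least fixpoint, start Z0 = {Idle}, add states with every successor in Z. Already a fixed point.
Sat(AF (EG (req & error))) = {Idle}
Idle ∈ Sat(AF (EG (req & error))) = {Idle}, so the formula holds at Idle.

Yes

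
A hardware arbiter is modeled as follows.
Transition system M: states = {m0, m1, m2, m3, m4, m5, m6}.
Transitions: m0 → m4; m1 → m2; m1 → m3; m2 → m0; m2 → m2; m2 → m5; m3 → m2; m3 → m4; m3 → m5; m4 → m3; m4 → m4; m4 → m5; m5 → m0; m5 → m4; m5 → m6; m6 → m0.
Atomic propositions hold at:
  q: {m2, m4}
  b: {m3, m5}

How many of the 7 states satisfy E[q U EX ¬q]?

Sat(¬q) = {m0, m1, m3, m5, m6}
Sat(EX ¬q) = {s : some successor in {m0, m1, m3, m5, m6}} = {m1, m2, m3, m4, m5, m6}
E[q U EX ¬q]: least fixpoint, start Z0 = Sat(EX ¬q) = {m1, m2, m3, m4, m5, m6}, add states in Sat(q) with some successor in Z. Already a fixed point.
Sat(E[q U EX ¬q]) = {m1, m2, m3, m4, m5, m6}
|Sat(E[q U EX ¬q])| = |{m1, m2, m3, m4, m5, m6}| = 6.

6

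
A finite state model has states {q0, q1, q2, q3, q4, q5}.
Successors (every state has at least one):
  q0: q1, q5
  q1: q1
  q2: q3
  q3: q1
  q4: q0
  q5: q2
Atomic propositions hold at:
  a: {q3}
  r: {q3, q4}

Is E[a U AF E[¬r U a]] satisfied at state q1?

Sat(¬r) = {q0, q1, q2, q5}
E[¬r U a]: least fixpoint, start Z0 = Sat(a) = {q3}, add states in Sat(¬r) with some successor in Z. Z1 = {q2, q3}; Z2 = {q2, q3, q5}; Z3 = {q0, q2, q3, q5}; fixed.
Sat(E[¬r U a]) = {q0, q2, q3, q5}
AF E[¬r U a]: least fixpoint, start Z0 = {q0, q2, q3, q5}, add states with every successor in Z. Z1 = {q0, q2, q3, q4, q5}; fixed.
Sat(AF E[¬r U a]) = {q0, q2, q3, q4, q5}
E[a U AF E[¬r U a]]: least fixpoint, start Z0 = Sat(AF E[¬r U a]) = {q0, q2, q3, q4, q5}, add states in Sat(a) with some successor in Z. Already a fixed point.
Sat(E[a U AF E[¬r U a]]) = {q0, q2, q3, q4, q5}
q1 ∉ Sat(E[a U AF E[¬r U a]]) = {q0, q2, q3, q4, q5}, so the formula does not hold at q1.

No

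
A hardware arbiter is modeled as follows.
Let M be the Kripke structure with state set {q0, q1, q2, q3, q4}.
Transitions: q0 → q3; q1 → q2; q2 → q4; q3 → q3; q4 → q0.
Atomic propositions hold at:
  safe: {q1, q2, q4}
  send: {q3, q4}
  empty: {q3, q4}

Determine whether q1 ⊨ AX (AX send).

Sat(AX send) = {s : every successor in {q3, q4}} = {q0, q2, q3}
Sat(AX (AX send)) = {s : every successor in {q0, q2, q3}} = {q0, q1, q3, q4}
q1 ∈ Sat(AX (AX send)) = {q0, q1, q3, q4}, so the formula holds at q1.

Yes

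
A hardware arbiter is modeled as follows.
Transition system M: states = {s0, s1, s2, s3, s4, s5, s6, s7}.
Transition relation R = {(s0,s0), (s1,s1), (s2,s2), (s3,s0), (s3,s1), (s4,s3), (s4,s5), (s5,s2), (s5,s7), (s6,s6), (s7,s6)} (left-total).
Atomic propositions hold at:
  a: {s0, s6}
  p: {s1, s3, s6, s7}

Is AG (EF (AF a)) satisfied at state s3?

No

AF a: least fixpoint, start Z0 = {s0, s6}, add states with every successor in Z. Z1 = {s0, s6, s7}; fixed.
Sat(AF a) = {s0, s6, s7}
EF (AF a): least fixpoint, start Z0 = {s0, s6, s7}, add states with some successor in Z. Z1 = {s0, s3, s5, s6, s7}; Z2 = {s0, s3, s4, s5, s6, s7}; fixed.
Sat(EF (AF a)) = {s0, s3, s4, s5, s6, s7}
AG (EF (AF a)): greatest fixpoint, start Z0 = {s0, s3, s4, s5, s6, s7}, keep only states in Sat with every successor in Z. Z1 = {s0, s4, s6, s7}; Z2 = {s0, s6, s7}; fixed.
Sat(AG (EF (AF a))) = {s0, s6, s7}
s3 ∉ Sat(AG (EF (AF a))) = {s0, s6, s7}, so the formula does not hold at s3.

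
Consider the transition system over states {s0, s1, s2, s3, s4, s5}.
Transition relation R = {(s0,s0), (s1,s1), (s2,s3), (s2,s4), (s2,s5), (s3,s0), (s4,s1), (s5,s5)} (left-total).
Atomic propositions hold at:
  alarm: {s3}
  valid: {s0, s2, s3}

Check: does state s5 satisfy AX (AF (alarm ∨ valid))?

Sat(alarm ∨ valid) = {s0, s2, s3}
AF (alarm ∨ valid): least fixpoint, start Z0 = {s0, s2, s3}, add states with every successor in Z. Already a fixed point.
Sat(AF (alarm ∨ valid)) = {s0, s2, s3}
Sat(AX (AF (alarm ∨ valid))) = {s : every successor in {s0, s2, s3}} = {s0, s3}
s5 ∉ Sat(AX (AF (alarm ∨ valid))) = {s0, s3}, so the formula does not hold at s5.

No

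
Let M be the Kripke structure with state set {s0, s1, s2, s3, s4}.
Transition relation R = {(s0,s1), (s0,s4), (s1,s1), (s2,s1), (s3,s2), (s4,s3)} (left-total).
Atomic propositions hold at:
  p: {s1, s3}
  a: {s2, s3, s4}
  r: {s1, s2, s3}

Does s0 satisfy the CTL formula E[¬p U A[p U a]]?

Sat(¬p) = {s0, s2, s4}
A[p U a]: least fixpoint, start Z0 = Sat(a) = {s2, s3, s4}, add states in Sat(p) with every successor in Z. Already a fixed point.
Sat(A[p U a]) = {s2, s3, s4}
E[¬p U A[p U a]]: least fixpoint, start Z0 = Sat(A[p U a]) = {s2, s3, s4}, add states in Sat(¬p) with some successor in Z. Z1 = {s0, s2, s3, s4}; fixed.
Sat(E[¬p U A[p U a]]) = {s0, s2, s3, s4}
s0 ∈ Sat(E[¬p U A[p U a]]) = {s0, s2, s3, s4}, so the formula holds at s0.

Yes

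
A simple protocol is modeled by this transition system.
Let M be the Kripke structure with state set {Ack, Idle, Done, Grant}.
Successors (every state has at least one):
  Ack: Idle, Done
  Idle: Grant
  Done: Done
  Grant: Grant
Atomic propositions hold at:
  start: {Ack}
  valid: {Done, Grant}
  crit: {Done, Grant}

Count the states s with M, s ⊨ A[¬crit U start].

Sat(¬crit) = {Ack, Idle}
A[¬crit U start]: least fixpoint, start Z0 = Sat(start) = {Ack}, add states in Sat(¬crit) with every successor in Z. Already a fixed point.
Sat(A[¬crit U start]) = {Ack}
|Sat(A[¬crit U start])| = |{Ack}| = 1.

1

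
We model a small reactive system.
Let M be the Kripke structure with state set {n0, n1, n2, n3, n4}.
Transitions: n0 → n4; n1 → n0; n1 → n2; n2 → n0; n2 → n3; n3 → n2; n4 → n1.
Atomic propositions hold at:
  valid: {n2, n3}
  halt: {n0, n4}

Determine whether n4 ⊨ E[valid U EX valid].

No

Sat(EX valid) = {s : some successor in {n2, n3}} = {n1, n2, n3}
E[valid U EX valid]: least fixpoint, start Z0 = Sat(EX valid) = {n1, n2, n3}, add states in Sat(valid) with some successor in Z. Already a fixed point.
Sat(E[valid U EX valid]) = {n1, n2, n3}
n4 ∉ Sat(E[valid U EX valid]) = {n1, n2, n3}, so the formula does not hold at n4.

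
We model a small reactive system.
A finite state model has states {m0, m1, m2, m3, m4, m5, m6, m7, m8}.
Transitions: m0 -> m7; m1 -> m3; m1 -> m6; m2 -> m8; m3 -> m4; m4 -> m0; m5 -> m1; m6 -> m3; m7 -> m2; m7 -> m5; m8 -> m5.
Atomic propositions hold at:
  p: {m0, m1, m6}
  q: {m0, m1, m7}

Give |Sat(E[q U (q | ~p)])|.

8

Sat(~p) = {m2, m3, m4, m5, m7, m8}
Sat(q | ~p) = {m0, m1, m2, m3, m4, m5, m7, m8}
E[q U (q | ~p)]: least fixpoint, start Z0 = Sat((q | ~p)) = {m0, m1, m2, m3, m4, m5, m7, m8}, add states in Sat(q) with some successor in Z. Already a fixed point.
Sat(E[q U (q | ~p)]) = {m0, m1, m2, m3, m4, m5, m7, m8}
|Sat(E[q U (q | ~p)])| = |{m0, m1, m2, m3, m4, m5, m7, m8}| = 8.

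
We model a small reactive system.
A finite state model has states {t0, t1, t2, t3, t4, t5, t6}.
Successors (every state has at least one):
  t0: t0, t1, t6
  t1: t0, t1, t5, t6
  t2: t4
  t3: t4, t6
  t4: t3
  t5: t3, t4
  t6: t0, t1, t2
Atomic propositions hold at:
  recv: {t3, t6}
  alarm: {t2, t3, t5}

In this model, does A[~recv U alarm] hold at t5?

Yes

Sat(~recv) = {t0, t1, t2, t4, t5}
A[~recv U alarm]: least fixpoint, start Z0 = Sat(alarm) = {t2, t3, t5}, add states in Sat(~recv) with every successor in Z. Z1 = {t2, t3, t4, t5}; fixed.
Sat(A[~recv U alarm]) = {t2, t3, t4, t5}
t5 ∈ Sat(A[~recv U alarm]) = {t2, t3, t4, t5}, so the formula holds at t5.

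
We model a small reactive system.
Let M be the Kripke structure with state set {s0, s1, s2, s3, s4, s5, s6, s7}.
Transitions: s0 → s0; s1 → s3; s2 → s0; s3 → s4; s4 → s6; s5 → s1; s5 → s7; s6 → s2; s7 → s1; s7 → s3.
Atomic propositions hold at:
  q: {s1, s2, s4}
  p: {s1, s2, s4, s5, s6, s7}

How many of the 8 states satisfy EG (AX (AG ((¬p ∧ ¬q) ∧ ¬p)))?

Sat(¬p) = {s0, s3}
Sat(¬q) = {s0, s3, s5, s6, s7}
Sat(¬p ∧ ¬q) = {s0, s3}
Sat((¬p ∧ ¬q) ∧ ¬p) = {s0, s3}
AG ((¬p ∧ ¬q) ∧ ¬p): greatest fixpoint, start Z0 = {s0, s3}, keep only states in Sat with every successor in Z. Z1 = {s0}; fixed.
Sat(AG ((¬p ∧ ¬q) ∧ ¬p)) = {s0}
Sat(AX (AG ((¬p ∧ ¬q) ∧ ¬p))) = {s : every successor in {s0}} = {s0, s2}
EG (AX (AG ((¬p ∧ ¬q) ∧ ¬p))): greatest fixpoint, start Z0 = {s0, s2}, keep only states in Sat with some successor in Z. Already a fixed point.
Sat(EG (AX (AG ((¬p ∧ ¬q) ∧ ¬p)))) = {s0, s2}
|Sat(EG (AX (AG ((¬p ∧ ¬q) ∧ ¬p))))| = |{s0, s2}| = 2.

2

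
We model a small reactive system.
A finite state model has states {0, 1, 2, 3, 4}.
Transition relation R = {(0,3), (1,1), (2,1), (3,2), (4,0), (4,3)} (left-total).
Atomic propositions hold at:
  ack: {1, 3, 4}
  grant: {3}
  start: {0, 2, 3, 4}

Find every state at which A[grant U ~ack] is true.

{0, 2, 3}

Sat(~ack) = {0, 2}
A[grant U ~ack]: least fixpoint, start Z0 = Sat(~ack) = {0, 2}, add states in Sat(grant) with every successor in Z. Z1 = {0, 2, 3}; fixed.
Sat(A[grant U ~ack]) = {0, 2, 3}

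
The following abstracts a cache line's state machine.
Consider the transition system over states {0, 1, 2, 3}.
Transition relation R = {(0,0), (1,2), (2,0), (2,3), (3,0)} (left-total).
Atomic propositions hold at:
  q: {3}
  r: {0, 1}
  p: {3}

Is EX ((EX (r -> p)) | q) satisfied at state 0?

No

Sat(r -> p) = {2, 3}
Sat(EX (r -> p)) = {s : some successor in {2, 3}} = {1, 2}
Sat((EX (r -> p)) | q) = {1, 2, 3}
Sat(EX ((EX (r -> p)) | q)) = {s : some successor in {1, 2, 3}} = {1, 2}
0 ∉ Sat(EX ((EX (r -> p)) | q)) = {1, 2}, so the formula does not hold at 0.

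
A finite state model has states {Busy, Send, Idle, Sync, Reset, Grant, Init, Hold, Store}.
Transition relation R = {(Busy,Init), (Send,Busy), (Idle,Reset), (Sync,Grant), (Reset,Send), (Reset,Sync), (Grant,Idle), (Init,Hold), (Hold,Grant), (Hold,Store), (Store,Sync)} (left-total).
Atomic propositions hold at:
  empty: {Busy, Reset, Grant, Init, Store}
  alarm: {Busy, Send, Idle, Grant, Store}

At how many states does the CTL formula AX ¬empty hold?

4

Sat(¬empty) = {Send, Idle, Sync, Hold}
Sat(AX ¬empty) = {s : every successor in {Send, Idle, Sync, Hold}} = {Reset, Grant, Init, Store}
|Sat(AX ¬empty)| = |{Reset, Grant, Init, Store}| = 4.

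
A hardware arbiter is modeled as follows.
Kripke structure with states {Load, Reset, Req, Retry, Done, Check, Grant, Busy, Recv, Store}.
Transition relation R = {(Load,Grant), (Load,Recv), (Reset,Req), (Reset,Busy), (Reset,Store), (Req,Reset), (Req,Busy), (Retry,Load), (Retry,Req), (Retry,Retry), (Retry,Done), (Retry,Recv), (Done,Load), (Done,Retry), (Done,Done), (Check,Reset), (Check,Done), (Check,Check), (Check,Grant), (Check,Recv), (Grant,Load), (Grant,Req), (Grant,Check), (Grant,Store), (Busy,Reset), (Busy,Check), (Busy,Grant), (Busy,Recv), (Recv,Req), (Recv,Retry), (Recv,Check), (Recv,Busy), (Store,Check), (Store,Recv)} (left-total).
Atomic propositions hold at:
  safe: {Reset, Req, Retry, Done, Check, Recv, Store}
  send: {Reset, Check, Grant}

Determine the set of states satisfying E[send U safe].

E[send U safe]: least fixpoint, start Z0 = Sat(safe) = {Reset, Req, Retry, Done, Check, Recv, Store}, add states in Sat(send) with some successor in Z. Z1 = {Reset, Req, Retry, Done, Check, Grant, Recv, Store}; fixed.
Sat(E[send U safe]) = {Reset, Req, Retry, Done, Check, Grant, Recv, Store}

{Reset, Req, Retry, Done, Check, Grant, Recv, Store}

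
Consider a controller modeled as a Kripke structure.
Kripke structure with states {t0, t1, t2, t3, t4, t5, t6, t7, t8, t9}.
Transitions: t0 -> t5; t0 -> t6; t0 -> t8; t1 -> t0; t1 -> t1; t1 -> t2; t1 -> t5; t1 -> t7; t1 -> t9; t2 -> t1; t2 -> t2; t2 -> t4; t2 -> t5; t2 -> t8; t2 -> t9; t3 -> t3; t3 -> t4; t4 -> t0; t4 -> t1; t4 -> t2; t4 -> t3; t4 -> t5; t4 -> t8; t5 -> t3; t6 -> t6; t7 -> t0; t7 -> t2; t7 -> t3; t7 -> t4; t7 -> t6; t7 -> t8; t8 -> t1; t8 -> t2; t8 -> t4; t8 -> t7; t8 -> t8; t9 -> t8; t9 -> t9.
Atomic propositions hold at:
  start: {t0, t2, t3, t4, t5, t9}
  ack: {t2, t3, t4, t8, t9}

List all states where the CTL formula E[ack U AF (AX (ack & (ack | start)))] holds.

Sat(ack | start) = {t0, t2, t3, t4, t5, t8, t9}
Sat(ack & (ack | start)) = {t2, t3, t4, t8, t9}
Sat(AX (ack & (ack | start))) = {s : every successor in {t2, t3, t4, t8, t9}} = {t3, t5, t9}
AF (AX (ack & (ack | start))): least fixpoint, start Z0 = {t3, t5, t9}, add states with every successor in Z. Already a fixed point.
Sat(AF (AX (ack & (ack | start)))) = {t3, t5, t9}
E[ack U AF (AX (ack & (ack | start)))]: least fixpoint, start Z0 = Sat(AF (AX (ack & (ack | start)))) = {t3, t5, t9}, add states in Sat(ack) with some successor in Z. Z1 = {t2, t3, t4, t5, t9}; Z2 = {t2, t3, t4, t5, t8, t9}; fixed.
Sat(E[ack U AF (AX (ack & (ack | start)))]) = {t2, t3, t4, t5, t8, t9}

{t2, t3, t4, t5, t8, t9}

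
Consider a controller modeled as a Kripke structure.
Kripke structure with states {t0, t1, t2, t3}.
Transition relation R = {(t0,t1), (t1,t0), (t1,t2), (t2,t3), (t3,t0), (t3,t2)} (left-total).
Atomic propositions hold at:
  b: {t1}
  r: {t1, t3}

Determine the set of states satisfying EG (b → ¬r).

Sat(¬r) = {t0, t2}
Sat(b → ¬r) = {t0, t2, t3}
EG (b → ¬r): greatest fixpoint, start Z0 = {t0, t2, t3}, keep only states in Sat with some successor in Z. Z1 = {t2, t3}; fixed.
Sat(EG (b → ¬r)) = {t2, t3}

{t2, t3}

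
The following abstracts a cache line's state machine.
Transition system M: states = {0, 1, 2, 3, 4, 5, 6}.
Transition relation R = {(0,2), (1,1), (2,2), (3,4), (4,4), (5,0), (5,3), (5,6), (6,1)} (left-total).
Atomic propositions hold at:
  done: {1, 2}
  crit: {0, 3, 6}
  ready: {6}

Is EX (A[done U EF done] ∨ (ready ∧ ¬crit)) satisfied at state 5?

EF done: least fixpoint, start Z0 = {1, 2}, add states with some successor in Z. Z1 = {0, 1, 2, 6}; Z2 = {0, 1, 2, 5, 6}; fixed.
Sat(EF done) = {0, 1, 2, 5, 6}
A[done U EF done]: least fixpoint, start Z0 = Sat(EF done) = {0, 1, 2, 5, 6}, add states in Sat(done) with every successor in Z. Already a fixed point.
Sat(A[done U EF done]) = {0, 1, 2, 5, 6}
Sat(¬crit) = {1, 2, 4, 5}
Sat(ready ∧ ¬crit) = ∅
Sat(A[done U EF done] ∨ (ready ∧ ¬crit)) = {0, 1, 2, 5, 6}
Sat(EX (A[done U EF done] ∨ (ready ∧ ¬crit))) = {s : some successor in {0, 1, 2, 5, 6}} = {0, 1, 2, 5, 6}
5 ∈ Sat(EX (A[done U EF done] ∨ (ready ∧ ¬crit))) = {0, 1, 2, 5, 6}, so the formula holds at 5.

Yes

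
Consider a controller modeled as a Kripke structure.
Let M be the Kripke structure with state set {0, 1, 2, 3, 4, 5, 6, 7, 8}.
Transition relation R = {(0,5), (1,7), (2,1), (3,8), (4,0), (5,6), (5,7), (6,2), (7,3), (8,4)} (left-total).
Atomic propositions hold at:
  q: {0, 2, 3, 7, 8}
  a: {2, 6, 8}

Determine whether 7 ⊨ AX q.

Yes

Sat(AX q) = {s : every successor in {0, 2, 3, 7, 8}} = {1, 3, 4, 6, 7}
7 ∈ Sat(AX q) = {1, 3, 4, 6, 7}, so the formula holds at 7.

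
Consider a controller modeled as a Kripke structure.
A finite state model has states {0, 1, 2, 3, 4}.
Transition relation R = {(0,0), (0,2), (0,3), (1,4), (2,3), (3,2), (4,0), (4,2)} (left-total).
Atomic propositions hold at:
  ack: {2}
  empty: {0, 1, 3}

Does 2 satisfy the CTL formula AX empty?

Yes

Sat(AX empty) = {s : every successor in {0, 1, 3}} = {2}
2 ∈ Sat(AX empty) = {2}, so the formula holds at 2.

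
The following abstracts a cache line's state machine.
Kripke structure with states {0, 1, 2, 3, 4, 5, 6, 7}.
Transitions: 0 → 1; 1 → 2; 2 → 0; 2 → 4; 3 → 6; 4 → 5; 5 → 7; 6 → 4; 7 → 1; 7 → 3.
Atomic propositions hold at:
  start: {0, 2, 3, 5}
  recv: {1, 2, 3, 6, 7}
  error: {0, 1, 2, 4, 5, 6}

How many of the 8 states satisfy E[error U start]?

7

E[error U start]: least fixpoint, start Z0 = Sat(start) = {0, 2, 3, 5}, add states in Sat(error) with some successor in Z. Z1 = {0, 1, 2, 3, 4, 5}; Z2 = {0, 1, 2, 3, 4, 5, 6}; fixed.
Sat(E[error U start]) = {0, 1, 2, 3, 4, 5, 6}
|Sat(E[error U start])| = |{0, 1, 2, 3, 4, 5, 6}| = 7.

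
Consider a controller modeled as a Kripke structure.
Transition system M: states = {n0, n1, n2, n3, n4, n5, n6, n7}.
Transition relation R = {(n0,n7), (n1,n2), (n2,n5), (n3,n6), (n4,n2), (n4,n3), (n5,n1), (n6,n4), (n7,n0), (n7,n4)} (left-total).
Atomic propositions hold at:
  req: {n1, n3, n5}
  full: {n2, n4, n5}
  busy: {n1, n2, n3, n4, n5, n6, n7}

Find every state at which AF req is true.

{n1, n2, n3, n4, n5, n6}

AF req: least fixpoint, start Z0 = {n1, n3, n5}, add states with every successor in Z. Z1 = {n1, n2, n3, n5}; Z2 = {n1, n2, n3, n4, n5}; Z3 = {n1, n2, n3, n4, n5, n6}; fixed.
Sat(AF req) = {n1, n2, n3, n4, n5, n6}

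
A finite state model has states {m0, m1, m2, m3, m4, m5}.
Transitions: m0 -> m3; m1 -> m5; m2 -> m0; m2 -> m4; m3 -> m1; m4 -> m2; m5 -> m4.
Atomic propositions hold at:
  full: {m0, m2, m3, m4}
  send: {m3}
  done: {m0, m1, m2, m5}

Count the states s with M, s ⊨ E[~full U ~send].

5

Sat(~full) = {m1, m5}
Sat(~send) = {m0, m1, m2, m4, m5}
E[~full U ~send]: least fixpoint, start Z0 = Sat(~send) = {m0, m1, m2, m4, m5}, add states in Sat(~full) with some successor in Z. Already a fixed point.
Sat(E[~full U ~send]) = {m0, m1, m2, m4, m5}
|Sat(E[~full U ~send])| = |{m0, m1, m2, m4, m5}| = 5.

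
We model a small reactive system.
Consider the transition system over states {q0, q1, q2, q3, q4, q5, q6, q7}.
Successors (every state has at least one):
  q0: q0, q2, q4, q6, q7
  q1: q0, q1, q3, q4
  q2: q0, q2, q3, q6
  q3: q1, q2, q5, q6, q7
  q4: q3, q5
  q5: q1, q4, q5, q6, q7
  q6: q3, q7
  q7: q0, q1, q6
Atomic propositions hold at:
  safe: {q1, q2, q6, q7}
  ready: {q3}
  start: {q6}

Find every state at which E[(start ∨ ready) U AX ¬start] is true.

Sat(start ∨ ready) = {q3, q6}
Sat(¬start) = {q0, q1, q2, q3, q4, q5, q7}
Sat(AX ¬start) = {s : every successor in {q0, q1, q2, q3, q4, q5, q7}} = {q1, q4, q6}
E[(start ∨ ready) U AX ¬start]: least fixpoint, start Z0 = Sat(AX ¬start) = {q1, q4, q6}, add states in Sat(start ∨ ready) with some successor in Z. Z1 = {q1, q3, q4, q6}; fixed.
Sat(E[(start ∨ ready) U AX ¬start]) = {q1, q3, q4, q6}

{q1, q3, q4, q6}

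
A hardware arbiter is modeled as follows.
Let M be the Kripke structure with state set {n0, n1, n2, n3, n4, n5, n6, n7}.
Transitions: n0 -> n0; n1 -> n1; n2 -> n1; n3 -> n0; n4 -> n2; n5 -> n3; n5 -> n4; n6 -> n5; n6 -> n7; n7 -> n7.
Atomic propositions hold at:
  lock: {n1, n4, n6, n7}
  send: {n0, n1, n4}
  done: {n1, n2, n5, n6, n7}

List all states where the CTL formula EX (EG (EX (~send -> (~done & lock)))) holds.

Sat(~send) = {n2, n3, n5, n6, n7}
Sat(~done) = {n0, n3, n4}
Sat(~done & lock) = {n4}
Sat(~send -> (~done & lock)) = {n0, n1, n4}
Sat(EX (~send -> (~done & lock))) = {s : some successor in {n0, n1, n4}} = {n0, n1, n2, n3, n5}
EG (EX (~send -> (~done & lock))): greatest fixpoint, start Z0 = {n0, n1, n2, n3, n5}, keep only states in Sat with some successor in Z. Already a fixed point.
Sat(EG (EX (~send -> (~done & lock)))) = {n0, n1, n2, n3, n5}
Sat(EX (EG (EX (~send -> (~done & lock))))) = {s : some successor in {n0, n1, n2, n3, n5}} = {n0, n1, n2, n3, n4, n5, n6}

{n0, n1, n2, n3, n4, n5, n6}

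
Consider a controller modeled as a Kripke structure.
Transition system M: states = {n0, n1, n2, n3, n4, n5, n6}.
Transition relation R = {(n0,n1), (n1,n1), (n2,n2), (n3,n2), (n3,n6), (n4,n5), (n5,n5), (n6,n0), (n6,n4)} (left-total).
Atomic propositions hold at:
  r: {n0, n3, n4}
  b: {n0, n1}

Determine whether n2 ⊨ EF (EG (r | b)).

Sat(r | b) = {n0, n1, n3, n4}
EG (r | b): greatest fixpoint, start Z0 = {n0, n1, n3, n4}, keep only states in Sat with some successor in Z. Z1 = {n0, n1}; fixed.
Sat(EG (r | b)) = {n0, n1}
EF (EG (r | b)): least fixpoint, start Z0 = {n0, n1}, add states with some successor in Z. Z1 = {n0, n1, n6}; Z2 = {n0, n1, n3, n6}; fixed.
Sat(EF (EG (r | b))) = {n0, n1, n3, n6}
n2 ∉ Sat(EF (EG (r | b))) = {n0, n1, n3, n6}, so the formula does not hold at n2.

No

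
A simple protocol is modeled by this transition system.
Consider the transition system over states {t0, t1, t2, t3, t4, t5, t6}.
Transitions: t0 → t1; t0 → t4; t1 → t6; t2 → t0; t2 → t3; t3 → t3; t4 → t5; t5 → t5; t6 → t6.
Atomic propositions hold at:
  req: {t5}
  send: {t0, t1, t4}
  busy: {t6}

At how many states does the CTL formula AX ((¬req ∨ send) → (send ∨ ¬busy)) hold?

5

Sat(¬req) = {t0, t1, t2, t3, t4, t6}
Sat(¬req ∨ send) = {t0, t1, t2, t3, t4, t6}
Sat(¬busy) = {t0, t1, t2, t3, t4, t5}
Sat(send ∨ ¬busy) = {t0, t1, t2, t3, t4, t5}
Sat((¬req ∨ send) → (send ∨ ¬busy)) = {t0, t1, t2, t3, t4, t5}
Sat(AX ((¬req ∨ send) → (send ∨ ¬busy))) = {s : every successor in {t0, t1, t2, t3, t4, t5}} = {t0, t2, t3, t4, t5}
|Sat(AX ((¬req ∨ send) → (send ∨ ¬busy)))| = |{t0, t2, t3, t4, t5}| = 5.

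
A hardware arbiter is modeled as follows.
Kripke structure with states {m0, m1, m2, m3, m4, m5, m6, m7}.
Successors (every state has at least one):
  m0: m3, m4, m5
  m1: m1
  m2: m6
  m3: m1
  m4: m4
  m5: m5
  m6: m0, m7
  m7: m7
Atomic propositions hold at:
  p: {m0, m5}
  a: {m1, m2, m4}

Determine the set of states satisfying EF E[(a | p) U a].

{m0, m1, m2, m3, m4, m6}

Sat(a | p) = {m0, m1, m2, m4, m5}
E[(a | p) U a]: least fixpoint, start Z0 = Sat(a) = {m1, m2, m4}, add states in Sat(a | p) with some successor in Z. Z1 = {m0, m1, m2, m4}; fixed.
Sat(E[(a | p) U a]) = {m0, m1, m2, m4}
EF E[(a | p) U a]: least fixpoint, start Z0 = {m0, m1, m2, m4}, add states with some successor in Z. Z1 = {m0, m1, m2, m3, m4, m6}; fixed.
Sat(EF E[(a | p) U a]) = {m0, m1, m2, m3, m4, m6}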